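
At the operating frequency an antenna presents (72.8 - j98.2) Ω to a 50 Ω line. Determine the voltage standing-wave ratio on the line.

Γ = (Z_L − Z_0)/(Z_L + Z_0) = (22.8 − j98.2)/(122.8 − j98.2)
|Γ| = 101/157 = 0.641
VSWR = (1 + |Γ|)/(1 − |Γ|) = 1.64/0.359

VSWR ≈ 4.57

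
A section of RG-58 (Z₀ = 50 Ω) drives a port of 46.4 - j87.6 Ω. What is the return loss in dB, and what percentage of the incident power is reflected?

Γ = (-3.6 − j87.6)/(96.4 − j87.6), |Γ| = 0.673
RL = −20·log₁₀(0.673) = 3.44 dB
P_refl/P_inc = |Γ|² = 0.453

RL ≈ 3.44 dB; 45.3% of incident power reflected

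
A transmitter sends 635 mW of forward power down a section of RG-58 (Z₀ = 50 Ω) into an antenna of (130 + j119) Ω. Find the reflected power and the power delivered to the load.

P_reflected ≈ 280 mW; P_delivered ≈ 355 mW

|Γ| = |(80 + j119)/(180 + j119)| = 0.665
|Γ|² = 0.442
P_refl = |Γ|²·P_inc = 280 mW, P_del = (1 − |Γ|²)·P_inc = 355 mW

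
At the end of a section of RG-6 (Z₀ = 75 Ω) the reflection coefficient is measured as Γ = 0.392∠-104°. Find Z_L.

Z_L = Z_0·(1 + Γ)/(1 − Γ) = 75·(0.905 − j0.38)/(1.09 + j0.38)

Z_L ≈ 47.3 − j42.5 Ω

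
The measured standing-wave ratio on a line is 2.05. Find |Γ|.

|Γ| = (S − 1)/(S + 1) = (2.05 − 1)/(2.05 + 1) = 1.05/3.05

|Γ| ≈ 0.344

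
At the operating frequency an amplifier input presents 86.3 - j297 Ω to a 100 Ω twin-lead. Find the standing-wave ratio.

Γ = (Z_L − Z_0)/(Z_L + Z_0) = (-13.7 − j297)/(186.3 − j297)
|Γ| = 297/351 = 0.848
VSWR = (1 + |Γ|)/(1 − |Γ|) = 1.85/0.152

VSWR ≈ 12.2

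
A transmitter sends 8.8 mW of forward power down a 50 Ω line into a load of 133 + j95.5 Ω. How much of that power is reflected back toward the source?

P_reflected ≈ 3.31 mW

|Γ| = |(83 + j95.5)/(183 + j95.5)| = 0.613
|Γ|² = 0.376
P_refl = |Γ|²·P_inc = 3.31 mW, P_del = (1 − |Γ|²)·P_inc = 5.49 mW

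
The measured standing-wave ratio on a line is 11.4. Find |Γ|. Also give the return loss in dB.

|Γ| ≈ 0.839; return loss ≈ 1.53 dB

|Γ| = (S − 1)/(S + 1) = (11.4 − 1)/(11.4 + 1) = 10.4/12.4
RL = −20·log₁₀|Γ| = −20·log₁₀(0.839)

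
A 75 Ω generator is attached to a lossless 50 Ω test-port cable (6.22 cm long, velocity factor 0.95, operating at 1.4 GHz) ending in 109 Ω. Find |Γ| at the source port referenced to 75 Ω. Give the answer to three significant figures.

|Γ| ≈ 0.51

λ = v/f = 0.95·c / 1.4 GHz = 0.204 m
βl = 2π·l/λ = 2π × 0.306 = 110°
tan(βl) = -2.75
Z_in = Z_0·(Z_L + jZ_0·tanβl)/(Z_0 + jZ_L·tanβl) = 25.3 + j14 Ω
Γ_s = (Z_in − Z_s)/(Z_in + Z_s) = (-49.7 + j14)/(100 + j14), |Γ_s| = 0.51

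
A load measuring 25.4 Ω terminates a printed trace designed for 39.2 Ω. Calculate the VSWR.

Γ = (25.4 − 39.2)/(25.4 + 39.2) = -0.214
VSWR = (1 + 0.214)/(1 − 0.214)

VSWR ≈ 1.54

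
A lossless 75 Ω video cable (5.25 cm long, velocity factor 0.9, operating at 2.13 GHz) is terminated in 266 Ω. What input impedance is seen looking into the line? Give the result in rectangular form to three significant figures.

Z_in ≈ 65.6 + j94.4 Ω

λ = v/f = 0.9·c / 2.13 GHz = 0.127 m
βl = 2π·l/λ = 2π × 0.414 = 149°
tan(βl) = tan(149°) = -0.598
Z_in = Z_0·(Z_L + jZ_0·tanβl)/(Z_0 + jZ_L·tanβl)
     = 75·(266 − j44.9)/(75 − j159)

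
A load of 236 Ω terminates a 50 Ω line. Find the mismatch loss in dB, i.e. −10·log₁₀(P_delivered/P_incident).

mismatch loss ≈ 2.39 dB

Γ = (236 − 50)/(236 + 50) = 0.65
|Γ|² = 0.423, so P_del/P_inc = 1 − |Γ|² = 0.577
ML = −10·log₁₀(1 − |Γ|²)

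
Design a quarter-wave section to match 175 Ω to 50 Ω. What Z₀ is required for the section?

Z_qwt ≈ 93.5 Ω

Z_qwt = √(Z_0·R_L) = √(50 × 175) = √8750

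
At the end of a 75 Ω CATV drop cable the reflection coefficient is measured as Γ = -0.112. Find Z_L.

Z_L = Z_0·(1 + Γ)/(1 − Γ) = 75·(0.888)/(1.11)

Z_L ≈ 59.9 Ω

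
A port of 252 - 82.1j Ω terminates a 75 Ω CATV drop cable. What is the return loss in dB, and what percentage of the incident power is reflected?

Γ = (177 − j82.1)/(327 − j82.1), |Γ| = 0.579
RL = −20·log₁₀(0.579) = 4.75 dB
P_refl/P_inc = |Γ|² = 0.335

RL ≈ 4.75 dB; 33.5% of incident power reflected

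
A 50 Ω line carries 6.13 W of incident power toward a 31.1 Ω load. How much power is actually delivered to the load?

P_delivered ≈ 5.8 W

Γ = (31.1 − 50)/(31.1 + 50) = -0.233
|Γ|² = 0.0543
P_refl = |Γ|²·P_inc = 0.333 W, P_del = (1 − |Γ|²)·P_inc = 5.8 W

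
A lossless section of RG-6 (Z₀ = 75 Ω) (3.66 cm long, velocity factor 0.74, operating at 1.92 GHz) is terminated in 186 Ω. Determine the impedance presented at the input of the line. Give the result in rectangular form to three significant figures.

λ = v/f = 0.74·c / 1.92 GHz = 0.116 m
βl = 2π·l/λ = 2π × 0.317 = 114°
tan(βl) = tan(114°) = -2.25
Z_in = Z_0·(Z_L + jZ_0·tanβl)/(Z_0 + jZ_L·tanβl)
     = 75·(186 − j169)/(75 − j419)

Z_in ≈ 35.1 + j27 Ω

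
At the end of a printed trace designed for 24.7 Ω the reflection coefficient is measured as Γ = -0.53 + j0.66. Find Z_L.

Z_L ≈ 2.52 + j11.7 Ω

Z_L = Z_0·(1 + Γ)/(1 − Γ) = 24.7·(0.47 + j0.66)/(1.53 − j0.66)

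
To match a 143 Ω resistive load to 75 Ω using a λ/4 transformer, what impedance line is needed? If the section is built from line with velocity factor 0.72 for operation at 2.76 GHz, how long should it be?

Z_qwt ≈ 104 Ω; length ≈ 1.96 cm

Z_qwt = √(Z_0·R_L) = √(75 × 143) = √10720
λ = 0.72·c/f = 0.0783 m, so l = λ/4 = 0.0196 m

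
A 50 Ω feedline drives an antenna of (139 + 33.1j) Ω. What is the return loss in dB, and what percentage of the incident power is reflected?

RL ≈ 6.11 dB; 24.5% of incident power reflected

Γ = (89 + j33.1)/(189 + j33.1), |Γ| = 0.495
RL = −20·log₁₀(0.495) = 6.11 dB
P_refl/P_inc = |Γ|² = 0.245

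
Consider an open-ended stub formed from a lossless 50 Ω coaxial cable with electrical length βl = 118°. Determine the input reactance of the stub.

tan(βl) = -1.88
For an open-ended stub, Z_in = −jZ_0·cot(βl) = −jZ_0/tan(βl)

X_in ≈ 26.6 Ω (inductive)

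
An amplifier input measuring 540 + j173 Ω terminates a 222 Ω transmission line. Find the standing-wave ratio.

Γ = (Z_L − Z_0)/(Z_L + Z_0) = (318 + j173)/(762 + j173)
|Γ| = 362/781 = 0.463
VSWR = (1 + |Γ|)/(1 − |Γ|) = 1.46/0.537

VSWR ≈ 2.73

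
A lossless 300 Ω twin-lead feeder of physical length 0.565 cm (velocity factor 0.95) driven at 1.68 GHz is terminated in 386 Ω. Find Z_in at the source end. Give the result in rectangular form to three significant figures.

λ = v/f = 0.95·c / 1.68 GHz = 0.17 m
βl = 2π·l/λ = 2π × 0.0333 = 12°
tan(βl) = tan(12°) = 0.212
Z_in = Z_0·(Z_L + jZ_0·tanβl)/(Z_0 + jZ_L·tanβl)
     = 300·(386 + j63.7)/(300 + j82)

Z_in ≈ 375 − j38.9 Ω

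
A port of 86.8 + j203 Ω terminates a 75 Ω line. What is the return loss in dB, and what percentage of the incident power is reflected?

RL ≈ 2.12 dB; 61.4% of incident power reflected

Γ = (11.8 + j203)/(161.8 + j203), |Γ| = 0.783
RL = −20·log₁₀(0.783) = 2.12 dB
P_refl/P_inc = |Γ|² = 0.614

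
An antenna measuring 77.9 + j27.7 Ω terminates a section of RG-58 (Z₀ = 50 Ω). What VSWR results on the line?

Γ = (Z_L − Z_0)/(Z_L + Z_0) = (27.9 + j27.7)/(127.9 + j27.7)
|Γ| = 39.3/131 = 0.3
VSWR = (1 + |Γ|)/(1 − |Γ|) = 1.3/0.7

VSWR ≈ 1.86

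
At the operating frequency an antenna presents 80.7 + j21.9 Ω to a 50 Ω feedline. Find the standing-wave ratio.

Γ = (Z_L − Z_0)/(Z_L + Z_0) = (30.7 + j21.9)/(130.7 + j21.9)
|Γ| = 37.7/133 = 0.285
VSWR = (1 + |Γ|)/(1 − |Γ|) = 1.28/0.715

VSWR ≈ 1.8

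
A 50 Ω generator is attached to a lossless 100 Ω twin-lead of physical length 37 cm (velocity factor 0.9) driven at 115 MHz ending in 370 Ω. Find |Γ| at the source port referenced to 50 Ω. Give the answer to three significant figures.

λ = v/f = 0.9·c / 115 MHz = 2.35 m
βl = 2π·l/λ = 2π × 0.158 = 56.7°
tan(βl) = 1.52
Z_in = Z_0·(Z_L + jZ_0·tanβl)/(Z_0 + jZ_L·tanβl) = 37.5 − j59 Ω
Γ_s = (Z_in − Z_s)/(Z_in + Z_s) = (-12.5 − j59)/(87.5 − j59), |Γ_s| = 0.571

|Γ| ≈ 0.571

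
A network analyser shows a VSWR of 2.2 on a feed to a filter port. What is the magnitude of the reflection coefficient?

|Γ| = (S − 1)/(S + 1) = (2.2 − 1)/(2.2 + 1) = 1.2/3.2

|Γ| ≈ 0.375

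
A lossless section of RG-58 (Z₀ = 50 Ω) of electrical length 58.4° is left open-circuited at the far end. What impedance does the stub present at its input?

tan(βl) = 1.63
For an open-circuited stub, Z_in = −jZ_0·cot(βl) = −jZ_0/tan(βl)

Z_in ≈ −j30.8 Ω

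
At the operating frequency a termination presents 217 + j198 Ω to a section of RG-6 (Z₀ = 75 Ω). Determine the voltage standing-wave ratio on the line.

Γ = (Z_L − Z_0)/(Z_L + Z_0) = (142 + j198)/(292 + j198)
|Γ| = 244/353 = 0.691
VSWR = (1 + |Γ|)/(1 − |Γ|) = 1.69/0.309

VSWR ≈ 5.46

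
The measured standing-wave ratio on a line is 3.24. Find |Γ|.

|Γ| ≈ 0.528

|Γ| = (S − 1)/(S + 1) = (3.24 − 1)/(3.24 + 1) = 2.24/4.24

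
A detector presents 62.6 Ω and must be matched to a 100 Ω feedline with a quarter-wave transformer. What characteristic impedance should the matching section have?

Z_qwt = √(Z_0·R_L) = √(100 × 62.6) = √6260

Z_qwt ≈ 79.1 Ω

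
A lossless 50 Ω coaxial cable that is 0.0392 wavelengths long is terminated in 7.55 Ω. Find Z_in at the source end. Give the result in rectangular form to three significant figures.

Z_in ≈ 8.02 + j12.3 Ω

βl = 2π × 0.0392 = 14.1°
tan(βl) = tan(14.1°) = 0.251
Z_in = Z_0·(Z_L + jZ_0·tanβl)/(Z_0 + jZ_L·tanβl)
     = 50·(7.55 + j12.6)/(50 + j1.9)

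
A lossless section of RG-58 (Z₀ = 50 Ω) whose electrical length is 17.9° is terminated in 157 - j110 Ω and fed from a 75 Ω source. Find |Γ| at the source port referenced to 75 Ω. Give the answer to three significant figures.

tan(βl) = 0.323
Z_in = Z_0·(Z_L + jZ_0·tanβl)/(Z_0 + jZ_L·tanβl) = 43.8 − j80.9 Ω
Γ_s = (Z_in − Z_s)/(Z_in + Z_s) = (-31.2 − j80.9)/(119 − j80.9), |Γ_s| = 0.603

|Γ| ≈ 0.603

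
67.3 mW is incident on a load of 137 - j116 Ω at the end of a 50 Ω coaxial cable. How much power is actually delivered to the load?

P_delivered ≈ 38.1 mW

|Γ| = |(87 − j116)/(187 − j116)| = 0.659
|Γ|² = 0.434
P_refl = |Γ|²·P_inc = 29.2 mW, P_del = (1 − |Γ|²)·P_inc = 38.1 mW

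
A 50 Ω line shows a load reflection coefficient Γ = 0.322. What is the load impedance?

Z_L = Z_0·(1 + Γ)/(1 − Γ) = 50·(1.32)/(0.678)

Z_L ≈ 97.5 Ω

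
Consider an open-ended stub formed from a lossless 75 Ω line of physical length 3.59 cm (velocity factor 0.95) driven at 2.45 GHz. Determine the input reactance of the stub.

X_in ≈ 28.9 Ω (inductive)

λ = v/f = 0.95·c / 2.45 GHz = 0.116 m
βl = 2π·l/λ = 2π × 0.309 = 111°
tan(βl) = -2.59
For an open-ended stub, Z_in = −jZ_0·cot(βl) = −jZ_0/tan(βl)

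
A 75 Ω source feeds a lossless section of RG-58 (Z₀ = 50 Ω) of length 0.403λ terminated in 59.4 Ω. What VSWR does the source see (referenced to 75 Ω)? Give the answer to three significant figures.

βl = 2π × 0.403 = 145°
tan(βl) = -0.698
Z_in = Z_0·(Z_L + jZ_0·tanβl)/(Z_0 + jZ_L·tanβl) = 52.3 + j8.51 Ω
Γ_s = (Z_in − Z_s)/(Z_in + Z_s) = (-22.7 + j8.51)/(127 + j8.51), |Γ_s| = 0.19
VSWR = (1 + |Γ_s|)/(1 − |Γ_s|)

VSWR ≈ 1.47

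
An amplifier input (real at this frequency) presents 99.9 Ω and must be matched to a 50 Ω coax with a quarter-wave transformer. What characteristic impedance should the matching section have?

Z_qwt = √(Z_0·R_L) = √(50 × 99.9) = √4995

Z_qwt ≈ 70.7 Ω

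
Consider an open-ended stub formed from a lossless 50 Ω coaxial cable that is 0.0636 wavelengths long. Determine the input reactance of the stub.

βl = 2π × 0.0636 = 22.9°
tan(βl) = 0.422
For an open-ended stub, Z_in = −jZ_0·cot(βl) = −jZ_0/tan(βl)

X_in ≈ -118 Ω (capacitive)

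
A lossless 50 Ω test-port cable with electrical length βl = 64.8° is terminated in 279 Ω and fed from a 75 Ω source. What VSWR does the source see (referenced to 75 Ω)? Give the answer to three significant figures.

VSWR ≈ 7.54

tan(βl) = 2.13
Z_in = Z_0·(Z_L + jZ_0·tanβl)/(Z_0 + jZ_L·tanβl) = 10.9 − j22.6 Ω
Γ_s = (Z_in − Z_s)/(Z_in + Z_s) = (-64.1 − j22.6)/(85.9 − j22.6), |Γ_s| = 0.766
VSWR = (1 + |Γ_s|)/(1 − |Γ_s|)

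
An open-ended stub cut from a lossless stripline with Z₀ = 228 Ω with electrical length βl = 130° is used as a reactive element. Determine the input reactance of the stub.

X_in ≈ 191 Ω (inductive)

tan(βl) = -1.19
For an open-ended stub, Z_in = −jZ_0·cot(βl) = −jZ_0/tan(βl)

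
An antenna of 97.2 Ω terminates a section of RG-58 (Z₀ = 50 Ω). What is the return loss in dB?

RL ≈ 9.88 dB

Γ = (97.2 − 50)/(97.2 + 50) = 0.321
RL = −20·log₁₀|Γ| = −20·log₁₀(0.321)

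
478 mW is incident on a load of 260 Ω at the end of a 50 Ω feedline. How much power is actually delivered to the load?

P_delivered ≈ 259 mW

Γ = (260 − 50)/(260 + 50) = 0.677
|Γ|² = 0.459
P_refl = |Γ|²·P_inc = 219 mW, P_del = (1 − |Γ|²)·P_inc = 259 mW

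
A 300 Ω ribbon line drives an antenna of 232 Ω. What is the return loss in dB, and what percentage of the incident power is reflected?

RL ≈ 17.9 dB; 1.63% of incident power reflected

Γ = (232 − 300)/(232 + 300) = -0.128
RL = −20·log₁₀(0.128) = 17.9 dB
P_refl/P_inc = |Γ|² = 0.0163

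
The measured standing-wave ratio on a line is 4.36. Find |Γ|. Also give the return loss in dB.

|Γ| ≈ 0.627; return loss ≈ 4.06 dB

|Γ| = (S − 1)/(S + 1) = (4.36 − 1)/(4.36 + 1) = 3.36/5.36
RL = −20·log₁₀|Γ| = −20·log₁₀(0.627)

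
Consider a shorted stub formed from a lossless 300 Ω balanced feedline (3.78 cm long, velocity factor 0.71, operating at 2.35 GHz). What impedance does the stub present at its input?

Z_in ≈ −j172 Ω

λ = v/f = 0.71·c / 2.35 GHz = 0.0906 m
βl = 2π·l/λ = 2π × 0.417 = 150°
tan(βl) = -0.574
For a shorted stub, Z_in = jZ_0·tan(βl)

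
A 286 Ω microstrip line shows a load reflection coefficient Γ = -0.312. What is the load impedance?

Z_L ≈ 150 Ω

Z_L = Z_0·(1 + Γ)/(1 − Γ) = 286·(0.688)/(1.31)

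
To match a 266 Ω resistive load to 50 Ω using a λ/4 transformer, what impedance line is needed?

Z_qwt = √(Z_0·R_L) = √(50 × 266) = √13300

Z_qwt ≈ 115 Ω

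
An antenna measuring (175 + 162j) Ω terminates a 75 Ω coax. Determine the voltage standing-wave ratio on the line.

Γ = (Z_L − Z_0)/(Z_L + Z_0) = (100 + j162)/(250 + j162)
|Γ| = 190/298 = 0.639
VSWR = (1 + |Γ|)/(1 − |Γ|) = 1.64/0.361

VSWR ≈ 4.54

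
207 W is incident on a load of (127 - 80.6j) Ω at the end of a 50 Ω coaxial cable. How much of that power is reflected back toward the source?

P_reflected ≈ 68 W

|Γ| = |(77 − j80.6)/(177 − j80.6)| = 0.573
|Γ|² = 0.328
P_refl = |Γ|²·P_inc = 68 W, P_del = (1 − |Γ|²)·P_inc = 139 W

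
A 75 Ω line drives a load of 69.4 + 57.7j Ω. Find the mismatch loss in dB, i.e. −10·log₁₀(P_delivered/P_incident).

Γ = (-5.6 + j57.7)/(144.4 + j57.7), |Γ| = 0.373
|Γ|² = 0.139, so P_del/P_inc = 1 − |Γ|² = 0.861
ML = −10·log₁₀(1 − |Γ|²)

mismatch loss ≈ 0.65 dB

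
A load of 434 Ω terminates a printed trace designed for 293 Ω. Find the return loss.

RL ≈ 14.2 dB

Γ = (434 − 293)/(434 + 293) = 0.194
RL = −20·log₁₀|Γ| = −20·log₁₀(0.194)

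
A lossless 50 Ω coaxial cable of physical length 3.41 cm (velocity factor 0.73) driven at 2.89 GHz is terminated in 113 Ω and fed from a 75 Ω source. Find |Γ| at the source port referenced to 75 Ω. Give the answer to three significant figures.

|Γ| ≈ 0.27

λ = v/f = 0.73·c / 2.89 GHz = 0.0758 m
βl = 2π·l/λ = 2π × 0.45 = 162°
tan(βl) = -0.325
Z_in = Z_0·(Z_L + jZ_0·tanβl)/(Z_0 + jZ_L·tanβl) = 81.2 + j43.4 Ω
Γ_s = (Z_in − Z_s)/(Z_in + Z_s) = (6.16 + j43.4)/(156 + j43.4), |Γ_s| = 0.27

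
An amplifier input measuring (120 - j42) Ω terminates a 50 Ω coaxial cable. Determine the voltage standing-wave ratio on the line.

Γ = (Z_L − Z_0)/(Z_L + Z_0) = (70 − j42)/(170 − j42)
|Γ| = 81.6/175 = 0.466
VSWR = (1 + |Γ|)/(1 − |Γ|) = 1.47/0.534

VSWR ≈ 2.75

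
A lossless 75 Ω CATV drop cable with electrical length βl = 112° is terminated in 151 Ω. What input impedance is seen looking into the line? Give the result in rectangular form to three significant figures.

Z_in ≈ 41.7 + j21.9 Ω

tan(βl) = tan(112°) = -2.48
Z_in = Z_0·(Z_L + jZ_0·tanβl)/(Z_0 + jZ_L·tanβl)
     = 75·(151 − j186)/(75 − j374)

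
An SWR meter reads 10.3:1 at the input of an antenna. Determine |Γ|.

|Γ| ≈ 0.823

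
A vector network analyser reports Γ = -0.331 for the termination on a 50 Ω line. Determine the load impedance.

Z_L = Z_0·(1 + Γ)/(1 − Γ) = 50·(0.669)/(1.33)

Z_L ≈ 25.1 Ω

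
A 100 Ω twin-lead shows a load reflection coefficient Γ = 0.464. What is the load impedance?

Z_L ≈ 273 Ω

Z_L = Z_0·(1 + Γ)/(1 − Γ) = 100·(1.46)/(0.536)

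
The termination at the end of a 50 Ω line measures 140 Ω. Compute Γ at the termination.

Γ = 0.474

Γ = (Z_L − Z_0)/(Z_L + Z_0) = (140 − 50)/(140 + 50) = 90/190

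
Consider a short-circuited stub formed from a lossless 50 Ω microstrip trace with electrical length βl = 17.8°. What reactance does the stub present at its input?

X_in ≈ 16.1 Ω (inductive)

tan(βl) = 0.321
For a short-circuited stub, Z_in = jZ_0·tan(βl)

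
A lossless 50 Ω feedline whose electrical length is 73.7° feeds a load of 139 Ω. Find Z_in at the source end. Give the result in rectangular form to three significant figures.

tan(βl) = tan(73.7°) = 3.42
Z_in = Z_0·(Z_L + jZ_0·tanβl)/(Z_0 + jZ_L·tanβl)
     = 50·(139 + j171)/(50 + j475)

Z_in ≈ 19.3 − j12.6 Ω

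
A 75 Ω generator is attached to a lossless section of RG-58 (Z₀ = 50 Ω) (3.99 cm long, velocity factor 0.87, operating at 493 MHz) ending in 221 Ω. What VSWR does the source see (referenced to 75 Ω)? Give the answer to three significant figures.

λ = v/f = 0.87·c / 493 MHz = 0.529 m
βl = 2π·l/λ = 2π × 0.0754 = 27.1°
tan(βl) = 0.512
Z_in = Z_0·(Z_L + jZ_0·tanβl)/(Z_0 + jZ_L·tanβl) = 45.5 − j77.5 Ω
Γ_s = (Z_in − Z_s)/(Z_in + Z_s) = (-29.5 − j77.5)/(121 − j77.5), |Γ_s| = 0.579
VSWR = (1 + |Γ_s|)/(1 − |Γ_s|)

VSWR ≈ 3.75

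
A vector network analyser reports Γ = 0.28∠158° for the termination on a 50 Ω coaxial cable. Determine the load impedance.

Z_L = Z_0·(1 + Γ)/(1 − Γ) = 50·(0.74 + j0.105)/(1.26 − j0.105)

Z_L ≈ 28.8 + j6.57 Ω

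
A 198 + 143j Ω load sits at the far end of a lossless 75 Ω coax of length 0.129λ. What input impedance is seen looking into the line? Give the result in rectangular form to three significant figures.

Z_in ≈ 47.8 − j88.6 Ω

βl = 2π × 0.129 = 46.4°
tan(βl) = tan(46.4°) = 1.05
Z_in = Z_0·(Z_L + jZ_0·tanβl)/(Z_0 + jZ_L·tanβl)
     = 75·(198 + j222)/(-75.4 + j208)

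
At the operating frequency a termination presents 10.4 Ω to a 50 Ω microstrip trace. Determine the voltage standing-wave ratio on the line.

VSWR ≈ 4.81

For a purely resistive load, VSWR = R_L/Z_0 or Z_0/R_L (whichever > 1) = 50/10.4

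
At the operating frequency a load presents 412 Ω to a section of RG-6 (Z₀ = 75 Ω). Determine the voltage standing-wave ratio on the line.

VSWR ≈ 5.49

Γ = (412 − 75)/(412 + 75) = 0.692
VSWR = (1 + 0.692)/(1 − 0.692)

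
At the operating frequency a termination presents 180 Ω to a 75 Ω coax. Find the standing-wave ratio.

Γ = (180 − 75)/(180 + 75) = 0.412
VSWR = (1 + 0.412)/(1 − 0.412)

VSWR ≈ 2.4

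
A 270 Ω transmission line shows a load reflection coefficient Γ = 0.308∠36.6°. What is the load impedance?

Z_L = Z_0·(1 + Γ)/(1 − Γ) = 270·(1.25 + j0.184)/(0.753 − j0.184)

Z_L ≈ 407 + j165 Ω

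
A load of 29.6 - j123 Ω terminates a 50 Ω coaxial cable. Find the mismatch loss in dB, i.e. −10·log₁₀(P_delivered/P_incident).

mismatch loss ≈ 5.59 dB

Γ = (-20.4 − j123)/(79.6 − j123), |Γ| = 0.851
|Γ|² = 0.724, so P_del/P_inc = 1 − |Γ|² = 0.276
ML = −10·log₁₀(1 − |Γ|²)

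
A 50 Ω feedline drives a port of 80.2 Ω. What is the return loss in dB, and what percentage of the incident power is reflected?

Γ = (80.2 − 50)/(80.2 + 50) = 0.232
RL = −20·log₁₀(0.232) = 12.7 dB
P_refl/P_inc = |Γ|² = 0.0538

RL ≈ 12.7 dB; 5.38% of incident power reflected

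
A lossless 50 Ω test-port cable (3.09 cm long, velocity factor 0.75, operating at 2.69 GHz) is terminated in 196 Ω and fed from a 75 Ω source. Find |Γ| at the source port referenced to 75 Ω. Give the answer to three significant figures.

|Γ| ≈ 0.63

λ = v/f = 0.75·c / 2.69 GHz = 0.0836 m
βl = 2π·l/λ = 2π × 0.369 = 133°
tan(βl) = -1.07
Z_in = Z_0·(Z_L + jZ_0·tanβl)/(Z_0 + jZ_L·tanβl) = 22.6 + j41.2 Ω
Γ_s = (Z_in − Z_s)/(Z_in + Z_s) = (-52.4 + j41.2)/(97.6 + j41.2), |Γ_s| = 0.63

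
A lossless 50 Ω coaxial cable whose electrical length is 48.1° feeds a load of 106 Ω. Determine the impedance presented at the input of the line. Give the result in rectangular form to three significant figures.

Z_in ≈ 36.1 − j29.6 Ω

tan(βl) = tan(48.1°) = 1.11
Z_in = Z_0·(Z_L + jZ_0·tanβl)/(Z_0 + jZ_L·tanβl)
     = 50·(106 + j55.7)/(50 + j118)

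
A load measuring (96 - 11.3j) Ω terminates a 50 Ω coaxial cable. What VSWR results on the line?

VSWR ≈ 1.96

Γ = (Z_L − Z_0)/(Z_L + Z_0) = (46 − j11.3)/(146 − j11.3)
|Γ| = 47.4/146 = 0.323
VSWR = (1 + |Γ|)/(1 − |Γ|) = 1.32/0.677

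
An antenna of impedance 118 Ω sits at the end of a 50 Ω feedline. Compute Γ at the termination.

Γ = (Z_L − Z_0)/(Z_L + Z_0) = (118 − 50)/(118 + 50) = 68/168

Γ = 0.405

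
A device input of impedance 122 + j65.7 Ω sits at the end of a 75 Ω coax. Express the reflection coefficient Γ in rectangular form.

Γ = (Z_L − Z_0)/(Z_L + Z_0) = (47 + j65.7)/(197 + j65.7)

Γ ≈ 0.315 + j0.229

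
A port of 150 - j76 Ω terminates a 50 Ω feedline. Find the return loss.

RL ≈ 4.63 dB

Γ = (100 − j76)/(200 − j76), |Γ| = 0.587
RL = −20·log₁₀|Γ| = −20·log₁₀(0.587)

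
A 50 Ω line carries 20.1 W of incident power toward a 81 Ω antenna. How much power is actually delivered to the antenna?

P_delivered ≈ 19 W

Γ = (81 − 50)/(81 + 50) = 0.237
|Γ|² = 0.056
P_refl = |Γ|²·P_inc = 1.13 W, P_del = (1 − |Γ|²)·P_inc = 19 W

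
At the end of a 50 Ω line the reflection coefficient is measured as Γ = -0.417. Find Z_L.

Z_L ≈ 20.6 Ω

Z_L = Z_0·(1 + Γ)/(1 − Γ) = 50·(0.583)/(1.42)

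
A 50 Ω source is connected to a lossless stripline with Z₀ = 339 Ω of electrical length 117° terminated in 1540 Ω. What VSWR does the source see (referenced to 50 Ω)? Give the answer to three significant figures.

VSWR ≈ 7.95

tan(βl) = -1.96
Z_in = Z_0·(Z_L + jZ_0·tanβl)/(Z_0 + jZ_L·tanβl) = 92.8 + j162 Ω
Γ_s = (Z_in − Z_s)/(Z_in + Z_s) = (42.8 + j162)/(143 + j162), |Γ_s| = 0.776
VSWR = (1 + |Γ_s|)/(1 − |Γ_s|)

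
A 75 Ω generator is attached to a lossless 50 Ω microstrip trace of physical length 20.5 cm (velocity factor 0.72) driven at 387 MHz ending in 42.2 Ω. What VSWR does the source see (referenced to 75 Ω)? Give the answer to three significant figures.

VSWR ≈ 1.53

λ = v/f = 0.72·c / 387 MHz = 0.558 m
βl = 2π·l/λ = 2π × 0.367 = 132°
tan(βl) = -1.1
Z_in = Z_0·(Z_L + jZ_0·tanβl)/(Z_0 + jZ_L·tanβl) = 50.1 − j8.5 Ω
Γ_s = (Z_in − Z_s)/(Z_in + Z_s) = (-24.9 − j8.5)/(125 − j8.5), |Γ_s| = 0.21
VSWR = (1 + |Γ_s|)/(1 − |Γ_s|)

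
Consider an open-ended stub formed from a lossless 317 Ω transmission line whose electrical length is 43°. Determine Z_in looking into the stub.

Z_in ≈ −j340 Ω

tan(βl) = 0.933
For an open-ended stub, Z_in = −jZ_0·cot(βl) = −jZ_0/tan(βl)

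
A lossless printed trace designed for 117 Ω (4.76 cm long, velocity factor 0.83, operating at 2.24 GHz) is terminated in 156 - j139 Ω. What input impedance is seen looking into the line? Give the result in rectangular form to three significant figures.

Z_in ≈ 322 + j29.6 Ω

λ = v/f = 0.83·c / 2.24 GHz = 0.111 m
βl = 2π·l/λ = 2π × 0.428 = 154°
tan(βl) = tan(154°) = -0.484
Z_in = Z_0·(Z_L + jZ_0·tanβl)/(Z_0 + jZ_L·tanβl)
     = 117·(156 − j196)/(49.7 − j75.6)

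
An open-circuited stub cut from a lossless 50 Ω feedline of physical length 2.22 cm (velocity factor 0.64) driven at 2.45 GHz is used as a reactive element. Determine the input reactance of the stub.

X_in ≈ 10.6 Ω (inductive)

λ = v/f = 0.64·c / 2.45 GHz = 0.0784 m
βl = 2π·l/λ = 2π × 0.283 = 102°
tan(βl) = -4.71
For an open-circuited stub, Z_in = −jZ_0·cot(βl) = −jZ_0/tan(βl)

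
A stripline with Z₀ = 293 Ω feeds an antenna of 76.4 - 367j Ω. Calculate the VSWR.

VSWR ≈ 10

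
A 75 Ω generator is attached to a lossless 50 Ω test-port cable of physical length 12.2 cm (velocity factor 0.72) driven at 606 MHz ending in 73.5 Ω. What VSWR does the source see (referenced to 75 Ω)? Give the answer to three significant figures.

λ = v/f = 0.72·c / 606 MHz = 0.356 m
βl = 2π·l/λ = 2π × 0.342 = 123°
tan(βl) = -1.53
Z_in = Z_0·(Z_L + jZ_0·tanβl)/(Z_0 + jZ_L·tanβl) = 40.6 + j14.7 Ω
Γ_s = (Z_in − Z_s)/(Z_in + Z_s) = (-34.4 + j14.7)/(116 + j14.7), |Γ_s| = 0.321
VSWR = (1 + |Γ_s|)/(1 − |Γ_s|)

VSWR ≈ 1.95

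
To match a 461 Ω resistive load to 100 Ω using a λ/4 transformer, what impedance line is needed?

Z_qwt = √(Z_0·R_L) = √(100 × 461) = √46100

Z_qwt ≈ 215 Ω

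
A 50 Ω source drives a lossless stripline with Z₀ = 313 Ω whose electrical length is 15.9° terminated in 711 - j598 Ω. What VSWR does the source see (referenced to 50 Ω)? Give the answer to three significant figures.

VSWR ≈ 20

tan(βl) = 0.285
Z_in = Z_0·(Z_L + jZ_0·tanβl)/(Z_0 + jZ_L·tanβl) = 274 − j444 Ω
Γ_s = (Z_in − Z_s)/(Z_in + Z_s) = (224 − j444)/(324 − j444), |Γ_s| = 0.905
VSWR = (1 + |Γ_s|)/(1 − |Γ_s|)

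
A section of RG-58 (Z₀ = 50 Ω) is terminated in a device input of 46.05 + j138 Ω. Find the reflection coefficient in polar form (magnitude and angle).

Γ ≈ 0.821 ∠ 36.5°

Γ = (Z_L − Z_0)/(Z_L + Z_0) = (-3.95 + j138)/(96.05 + j138)
|Γ| = 138/168 = 0.821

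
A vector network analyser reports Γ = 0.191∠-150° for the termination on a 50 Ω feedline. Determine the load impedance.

Z_L ≈ 35.2 − j6.98 Ω

Z_L = Z_0·(1 + Γ)/(1 − Γ) = 50·(0.835 − j0.0955)/(1.17 + j0.0955)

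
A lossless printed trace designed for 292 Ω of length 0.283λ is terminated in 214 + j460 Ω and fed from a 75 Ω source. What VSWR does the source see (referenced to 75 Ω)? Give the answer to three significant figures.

βl = 2π × 0.283 = 102°
tan(βl) = -4.75
Z_in = Z_0·(Z_L + jZ_0·tanβl)/(Z_0 + jZ_L·tanβl) = 60 − j84.7 Ω
Γ_s = (Z_in − Z_s)/(Z_in + Z_s) = (-15 − j84.7)/(135 − j84.7), |Γ_s| = 0.54
VSWR = (1 + |Γ_s|)/(1 − |Γ_s|)

VSWR ≈ 3.35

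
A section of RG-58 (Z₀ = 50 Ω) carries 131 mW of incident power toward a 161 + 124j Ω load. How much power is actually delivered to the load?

|Γ| = |(111 + j124)/(211 + j124)| = 0.68
|Γ|² = 0.462
P_refl = |Γ|²·P_inc = 60.6 mW, P_del = (1 − |Γ|²)·P_inc = 70.4 mW

P_delivered ≈ 70.4 mW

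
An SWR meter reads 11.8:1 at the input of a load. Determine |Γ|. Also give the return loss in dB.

|Γ| ≈ 0.844; return loss ≈ 1.48 dB

|Γ| = (S − 1)/(S + 1) = (11.8 − 1)/(11.8 + 1) = 10.8/12.8
RL = −20·log₁₀|Γ| = −20·log₁₀(0.844)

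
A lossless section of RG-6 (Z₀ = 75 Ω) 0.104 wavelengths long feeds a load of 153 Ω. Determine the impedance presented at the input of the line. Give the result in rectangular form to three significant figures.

Z_in ≈ 70.6 − j52.8 Ω

βl = 2π × 0.104 = 37.4°
tan(βl) = tan(37.4°) = 0.766
Z_in = Z_0·(Z_L + jZ_0·tanβl)/(Z_0 + jZ_L·tanβl)
     = 75·(153 + j57.4)/(75 + j117)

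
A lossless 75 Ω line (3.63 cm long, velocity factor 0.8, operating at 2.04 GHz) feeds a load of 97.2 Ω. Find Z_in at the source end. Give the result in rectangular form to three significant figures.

Z_in ≈ 61.1 + j10.7 Ω

λ = v/f = 0.8·c / 2.04 GHz = 0.118 m
βl = 2π·l/λ = 2π × 0.309 = 111°
tan(βl) = tan(111°) = -2.59
Z_in = Z_0·(Z_L + jZ_0·tanβl)/(Z_0 + jZ_L·tanβl)
     = 75·(97.2 − j195)/(75 − j252)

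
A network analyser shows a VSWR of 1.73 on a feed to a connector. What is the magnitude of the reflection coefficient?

|Γ| = (S − 1)/(S + 1) = (1.73 − 1)/(1.73 + 1) = 0.73/2.73

|Γ| ≈ 0.267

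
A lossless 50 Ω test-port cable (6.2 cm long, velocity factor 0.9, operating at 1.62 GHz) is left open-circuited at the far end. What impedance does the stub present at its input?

λ = v/f = 0.9·c / 1.62 GHz = 0.167 m
βl = 2π·l/λ = 2π × 0.372 = 134°
tan(βl) = -1.04
For an open-circuited stub, Z_in = −jZ_0·cot(βl) = −jZ_0/tan(βl)

Z_in ≈ +j48.1 Ω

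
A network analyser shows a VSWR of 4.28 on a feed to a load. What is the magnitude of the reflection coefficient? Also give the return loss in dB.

|Γ| = (S − 1)/(S + 1) = (4.28 − 1)/(4.28 + 1) = 3.28/5.28
RL = −20·log₁₀|Γ| = −20·log₁₀(0.621)

|Γ| ≈ 0.621; return loss ≈ 4.14 dB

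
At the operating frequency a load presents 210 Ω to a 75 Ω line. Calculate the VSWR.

VSWR ≈ 2.8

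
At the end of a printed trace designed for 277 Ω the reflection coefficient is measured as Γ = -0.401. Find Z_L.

Z_L = Z_0·(1 + Γ)/(1 − Γ) = 277·(0.599)/(1.4)

Z_L ≈ 118 Ω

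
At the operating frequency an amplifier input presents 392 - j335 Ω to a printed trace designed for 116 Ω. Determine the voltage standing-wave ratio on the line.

VSWR ≈ 5.98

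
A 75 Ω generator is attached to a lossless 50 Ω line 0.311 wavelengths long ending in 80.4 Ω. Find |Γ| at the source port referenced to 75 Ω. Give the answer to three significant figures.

|Γ| ≈ 0.389

βl = 2π × 0.311 = 112°
tan(βl) = -2.48
Z_in = Z_0·(Z_L + jZ_0·tanβl)/(Z_0 + jZ_L·tanβl) = 34 + j11.6 Ω
Γ_s = (Z_in − Z_s)/(Z_in + Z_s) = (-41 + j11.6)/(109 + j11.6), |Γ_s| = 0.389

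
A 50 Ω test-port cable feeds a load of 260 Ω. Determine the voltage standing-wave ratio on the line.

VSWR ≈ 5.2

Γ = (260 − 50)/(260 + 50) = 0.677
VSWR = (1 + 0.677)/(1 − 0.677)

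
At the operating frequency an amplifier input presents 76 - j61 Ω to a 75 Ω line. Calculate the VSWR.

VSWR ≈ 2.2

Γ = (Z_L − Z_0)/(Z_L + Z_0) = (1 − j61)/(151 − j61)
|Γ| = 61/163 = 0.375
VSWR = (1 + |Γ|)/(1 − |Γ|) = 1.37/0.625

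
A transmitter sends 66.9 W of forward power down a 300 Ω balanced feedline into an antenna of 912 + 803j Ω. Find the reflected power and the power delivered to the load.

P_reflected ≈ 32.3 W; P_delivered ≈ 34.6 W

|Γ| = |(612 + j803)/(1212 + j803)| = 0.694
|Γ|² = 0.482
P_refl = |Γ|²·P_inc = 32.3 W, P_del = (1 − |Γ|²)·P_inc = 34.6 W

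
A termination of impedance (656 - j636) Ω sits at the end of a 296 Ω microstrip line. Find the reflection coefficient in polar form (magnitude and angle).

Γ ≈ 0.638 ∠ -26.7°

Γ = (Z_L − Z_0)/(Z_L + Z_0) = (360 − j636)/(952 − j636)
|Γ| = 731/1140 = 0.638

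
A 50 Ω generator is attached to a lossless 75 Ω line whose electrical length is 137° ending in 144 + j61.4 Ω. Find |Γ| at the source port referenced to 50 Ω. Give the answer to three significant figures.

tan(βl) = -0.933
Z_in = Z_0·(Z_L + jZ_0·tanβl)/(Z_0 + jZ_L·tanβl) = 42.6 + j38.4 Ω
Γ_s = (Z_in − Z_s)/(Z_in + Z_s) = (-7.37 + j38.4)/(92.6 + j38.4), |Γ_s| = 0.39

|Γ| ≈ 0.39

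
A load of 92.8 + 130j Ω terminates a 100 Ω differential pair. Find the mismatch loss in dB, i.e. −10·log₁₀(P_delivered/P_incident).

mismatch loss ≈ 1.63 dB

Γ = (-7.2 + j130)/(192.8 + j130), |Γ| = 0.56
|Γ|² = 0.314, so P_del/P_inc = 1 − |Γ|² = 0.686
ML = −10·log₁₀(1 − |Γ|²)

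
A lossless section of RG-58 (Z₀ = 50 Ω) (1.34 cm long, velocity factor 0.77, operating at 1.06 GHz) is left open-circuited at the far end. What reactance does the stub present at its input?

X_in ≈ -123 Ω (capacitive)

λ = v/f = 0.77·c / 1.06 GHz = 0.218 m
βl = 2π·l/λ = 2π × 0.0615 = 22.1°
tan(βl) = 0.407
For an open-circuited stub, Z_in = −jZ_0·cot(βl) = −jZ_0/tan(βl)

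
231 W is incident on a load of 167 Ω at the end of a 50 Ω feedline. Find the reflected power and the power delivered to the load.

P_reflected ≈ 67.2 W; P_delivered ≈ 164 W

Γ = (167 − 50)/(167 + 50) = 0.539
|Γ|² = 0.291
P_refl = |Γ|²·P_inc = 67.2 W, P_del = (1 − |Γ|²)·P_inc = 164 W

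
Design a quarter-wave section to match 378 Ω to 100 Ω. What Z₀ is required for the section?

Z_qwt ≈ 194 Ω

Z_qwt = √(Z_0·R_L) = √(100 × 378) = √37800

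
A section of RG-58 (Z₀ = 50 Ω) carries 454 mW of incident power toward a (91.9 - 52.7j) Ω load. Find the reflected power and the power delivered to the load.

P_reflected ≈ 89.8 mW; P_delivered ≈ 364 mW

|Γ| = |(41.9 − j52.7)/(141.9 − j52.7)| = 0.445
|Γ|² = 0.198
P_refl = |Γ|²·P_inc = 89.8 mW, P_del = (1 − |Γ|²)·P_inc = 364 mW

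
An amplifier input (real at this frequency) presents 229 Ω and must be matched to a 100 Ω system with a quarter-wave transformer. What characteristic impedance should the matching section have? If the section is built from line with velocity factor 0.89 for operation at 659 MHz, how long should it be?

Z_qwt ≈ 151 Ω; length ≈ 10.1 cm

Z_qwt = √(Z_0·R_L) = √(100 × 229) = √22900
λ = 0.89·c/f = 0.405 m, so l = λ/4 = 0.101 m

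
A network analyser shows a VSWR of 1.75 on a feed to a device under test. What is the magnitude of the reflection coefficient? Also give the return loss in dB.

|Γ| ≈ 0.273; return loss ≈ 11.3 dB

|Γ| = (S − 1)/(S + 1) = (1.75 − 1)/(1.75 + 1) = 0.75/2.75
RL = −20·log₁₀|Γ| = −20·log₁₀(0.273)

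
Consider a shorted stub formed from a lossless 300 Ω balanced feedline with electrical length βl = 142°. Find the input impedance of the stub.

tan(βl) = -0.781
For a shorted stub, Z_in = jZ_0·tan(βl)

Z_in ≈ −j234 Ω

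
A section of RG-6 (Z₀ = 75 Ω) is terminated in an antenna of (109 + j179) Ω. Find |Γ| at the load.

|Γ| ≈ 0.71

Γ = (Z_L − Z_0)/(Z_L + Z_0) = (34 + j179)/(184 + j179)
|Γ| = 182/257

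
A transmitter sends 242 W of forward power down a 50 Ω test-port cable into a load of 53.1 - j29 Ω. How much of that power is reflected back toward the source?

P_reflected ≈ 17.9 W

|Γ| = |(3.1 − j29)/(103.1 − j29)| = 0.272
|Γ|² = 0.0742
P_refl = |Γ|²·P_inc = 17.9 W, P_del = (1 − |Γ|²)·P_inc = 224 W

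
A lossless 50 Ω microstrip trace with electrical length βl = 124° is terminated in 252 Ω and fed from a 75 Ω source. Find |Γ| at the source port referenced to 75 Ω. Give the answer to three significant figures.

|Γ| ≈ 0.725

tan(βl) = -1.48
Z_in = Z_0·(Z_L + jZ_0·tanβl)/(Z_0 + jZ_L·tanβl) = 14.2 + j31.8 Ω
Γ_s = (Z_in − Z_s)/(Z_in + Z_s) = (-60.8 + j31.8)/(89.2 + j31.8), |Γ_s| = 0.725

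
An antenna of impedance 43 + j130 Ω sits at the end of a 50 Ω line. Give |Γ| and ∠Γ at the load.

Γ ≈ 0.814 ∠ 38.7°

Γ = (Z_L − Z_0)/(Z_L + Z_0) = (-7 + j130)/(93 + j130)
|Γ| = 130/160 = 0.814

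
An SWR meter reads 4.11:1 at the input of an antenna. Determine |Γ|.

|Γ| ≈ 0.609

|Γ| = (S − 1)/(S + 1) = (4.11 − 1)/(4.11 + 1) = 3.11/5.11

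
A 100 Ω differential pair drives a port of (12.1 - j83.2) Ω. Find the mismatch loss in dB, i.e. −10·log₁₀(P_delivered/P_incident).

mismatch loss ≈ 6.05 dB

Γ = (-87.9 − j83.2)/(112.1 − j83.2), |Γ| = 0.867
|Γ|² = 0.752, so P_del/P_inc = 1 − |Γ|² = 0.248
ML = −10·log₁₀(1 − |Γ|²)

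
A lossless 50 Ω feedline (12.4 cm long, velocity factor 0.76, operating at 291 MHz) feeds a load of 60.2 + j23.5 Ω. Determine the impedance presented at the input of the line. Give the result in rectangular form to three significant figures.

Z_in ≈ 57.8 − j23.9 Ω

λ = v/f = 0.76·c / 291 MHz = 0.784 m
βl = 2π·l/λ = 2π × 0.158 = 57°
tan(βl) = tan(57°) = 1.54
Z_in = Z_0·(Z_L + jZ_0·tanβl)/(Z_0 + jZ_L·tanβl)
     = 50·(60.2 + j100)/(13.8 + j92.6)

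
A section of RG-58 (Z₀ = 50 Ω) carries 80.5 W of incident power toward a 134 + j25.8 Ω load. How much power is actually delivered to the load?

P_delivered ≈ 62.5 W

|Γ| = |(84 + j25.8)/(184 + j25.8)| = 0.473
|Γ|² = 0.224
P_refl = |Γ|²·P_inc = 18 W, P_del = (1 − |Γ|²)·P_inc = 62.5 W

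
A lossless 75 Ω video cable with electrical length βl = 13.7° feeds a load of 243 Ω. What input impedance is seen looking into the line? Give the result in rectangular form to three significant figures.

Z_in ≈ 159 − j107 Ω

tan(βl) = tan(13.7°) = 0.244
Z_in = Z_0·(Z_L + jZ_0·tanβl)/(Z_0 + jZ_L·tanβl)
     = 75·(243 + j18.3)/(75 + j59.2)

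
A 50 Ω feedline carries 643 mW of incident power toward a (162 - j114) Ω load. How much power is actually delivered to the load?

|Γ| = |(112 − j114)/(212 − j114)| = 0.664
|Γ|² = 0.441
P_refl = |Γ|²·P_inc = 283 mW, P_del = (1 − |Γ|²)·P_inc = 360 mW

P_delivered ≈ 360 mW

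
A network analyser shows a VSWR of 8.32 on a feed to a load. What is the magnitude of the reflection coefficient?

|Γ| = (S − 1)/(S + 1) = (8.32 − 1)/(8.32 + 1) = 7.32/9.32

|Γ| ≈ 0.785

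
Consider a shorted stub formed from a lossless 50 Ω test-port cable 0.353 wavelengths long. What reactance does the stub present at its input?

X_in ≈ -66.2 Ω (capacitive)

βl = 2π × 0.353 = 127°
tan(βl) = -1.32
For a shorted stub, Z_in = jZ_0·tan(βl)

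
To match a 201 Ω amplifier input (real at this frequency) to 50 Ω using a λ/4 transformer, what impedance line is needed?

Z_qwt ≈ 100 Ω

Z_qwt = √(Z_0·R_L) = √(50 × 201) = √10050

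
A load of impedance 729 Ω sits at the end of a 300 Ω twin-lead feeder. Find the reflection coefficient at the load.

Γ = 0.417

Γ = (Z_L − Z_0)/(Z_L + Z_0) = (729 − 300)/(729 + 300) = 429/1029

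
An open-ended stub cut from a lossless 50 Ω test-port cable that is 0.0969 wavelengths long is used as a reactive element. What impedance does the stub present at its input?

βl = 2π × 0.0969 = 34.9°
tan(βl) = 0.697
For an open-ended stub, Z_in = −jZ_0·cot(βl) = −jZ_0/tan(βl)

Z_in ≈ −j71.7 Ω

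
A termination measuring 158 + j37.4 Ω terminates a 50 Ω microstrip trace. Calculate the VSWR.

Γ = (Z_L − Z_0)/(Z_L + Z_0) = (108 + j37.4)/(208 + j37.4)
|Γ| = 114/211 = 0.541
VSWR = (1 + |Γ|)/(1 − |Γ|) = 1.54/0.459

VSWR ≈ 3.36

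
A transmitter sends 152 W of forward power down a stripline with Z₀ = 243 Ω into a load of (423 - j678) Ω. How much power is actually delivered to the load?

|Γ| = |(180 − j678)/(666 − j678)| = 0.738
|Γ|² = 0.545
P_refl = |Γ|²·P_inc = 82.8 W, P_del = (1 − |Γ|²)·P_inc = 69.2 W

P_delivered ≈ 69.2 W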